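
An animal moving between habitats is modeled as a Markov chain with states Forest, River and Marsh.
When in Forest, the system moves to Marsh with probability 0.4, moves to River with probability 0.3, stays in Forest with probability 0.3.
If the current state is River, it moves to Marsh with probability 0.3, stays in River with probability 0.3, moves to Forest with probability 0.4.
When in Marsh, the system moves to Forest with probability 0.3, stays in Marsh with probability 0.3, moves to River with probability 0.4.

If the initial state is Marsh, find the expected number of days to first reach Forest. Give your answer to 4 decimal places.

Let t(s) be the expected number of days to first reach Forest from state s, with t(Forest) = 0. Conditioning on the first day:
t(River) = 1 + 0.3·t(River) + 0.3·t(Marsh)
t(Marsh) = 1 + 0.4·t(River) + 0.3·t(Marsh)
Solving: t(River) = 2.7027, t(Marsh) = 2.9730.
Expected days from Marsh to Forest: 2.9730.

2.9730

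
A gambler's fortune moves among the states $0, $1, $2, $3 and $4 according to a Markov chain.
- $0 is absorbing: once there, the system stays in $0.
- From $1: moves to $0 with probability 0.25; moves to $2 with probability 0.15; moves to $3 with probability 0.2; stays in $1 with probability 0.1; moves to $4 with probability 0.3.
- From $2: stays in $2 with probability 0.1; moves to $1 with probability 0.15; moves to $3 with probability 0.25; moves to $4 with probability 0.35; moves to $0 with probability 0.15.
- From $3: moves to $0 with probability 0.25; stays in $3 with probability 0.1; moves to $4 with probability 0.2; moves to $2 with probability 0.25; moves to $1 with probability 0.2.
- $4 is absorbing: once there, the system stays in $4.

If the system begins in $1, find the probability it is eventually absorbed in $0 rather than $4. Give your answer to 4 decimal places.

Let h(s) be the probability of absorption at $0 starting from transient state s. Then h($0) = 1 and h($4) = 0. By first-step analysis:
h($1) = 0.25·1 + 0.1·h($1) + 0.15·h($2) + 0.2·h($3) + 0.3·0
h($2) = 0.15·1 + 0.15·h($1) + 0.1·h($2) + 0.25·h($3) + 0.35·0
h($3) = 0.25·1 + 0.2·h($1) + 0.25·h($2) + 0.1·h($3) + 0.2·0
Solving: h($1) = 0.4472, h($2) = 0.3749, h($3) = 0.4813.
Starting from $1, the probability is 0.4472.

0.4472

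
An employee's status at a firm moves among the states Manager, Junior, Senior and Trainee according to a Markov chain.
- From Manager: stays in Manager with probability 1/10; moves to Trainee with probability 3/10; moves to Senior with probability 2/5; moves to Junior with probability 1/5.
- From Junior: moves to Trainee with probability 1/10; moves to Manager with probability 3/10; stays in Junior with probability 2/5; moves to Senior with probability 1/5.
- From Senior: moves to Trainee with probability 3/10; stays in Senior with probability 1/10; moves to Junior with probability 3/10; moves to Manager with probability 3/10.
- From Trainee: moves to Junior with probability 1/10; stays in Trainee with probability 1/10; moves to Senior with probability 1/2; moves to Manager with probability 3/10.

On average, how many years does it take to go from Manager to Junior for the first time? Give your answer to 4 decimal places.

4.8148

Let t(s) be the expected number of years to first reach Junior from state s, with t(Junior) = 0. Conditioning on the first year:
t(Manager) = 1 + 0.1·t(Manager) + 0.4·t(Senior) + 0.3·t(Trainee)
t(Senior) = 1 + 0.3·t(Manager) + 0.1·t(Senior) + 0.3·t(Trainee)
t(Trainee) = 1 + 0.3·t(Manager) + 0.5·t(Senior) + 0.1·t(Trainee)
Solving: t(Manager) = 4.8148, t(Senior) = 4.4444, t(Trainee) = 5.1852.
Expected years from Manager to Junior: 4.8148.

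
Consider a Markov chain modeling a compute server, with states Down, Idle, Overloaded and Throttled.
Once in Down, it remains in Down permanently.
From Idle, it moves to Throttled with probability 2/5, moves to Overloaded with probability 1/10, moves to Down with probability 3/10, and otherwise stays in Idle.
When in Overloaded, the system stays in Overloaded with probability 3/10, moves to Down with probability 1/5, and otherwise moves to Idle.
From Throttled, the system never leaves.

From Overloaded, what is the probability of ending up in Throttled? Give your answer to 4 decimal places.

Let h(s) be the probability of absorption at Throttled starting from transient state s. Then h(Throttled) = 1 and h(Down) = 0. By first-step analysis:
h(Idle) = 0.3·0 + 0.2·h(Idle) + 0.1·h(Overloaded) + 0.4·1
h(Overloaded) = 0.2·0 + 0.5·h(Idle) + 0.3·h(Overloaded)
Solving: h(Idle) = 0.5490, h(Overloaded) = 0.3922.
Starting from Overloaded, the probability is 0.3922.

0.3922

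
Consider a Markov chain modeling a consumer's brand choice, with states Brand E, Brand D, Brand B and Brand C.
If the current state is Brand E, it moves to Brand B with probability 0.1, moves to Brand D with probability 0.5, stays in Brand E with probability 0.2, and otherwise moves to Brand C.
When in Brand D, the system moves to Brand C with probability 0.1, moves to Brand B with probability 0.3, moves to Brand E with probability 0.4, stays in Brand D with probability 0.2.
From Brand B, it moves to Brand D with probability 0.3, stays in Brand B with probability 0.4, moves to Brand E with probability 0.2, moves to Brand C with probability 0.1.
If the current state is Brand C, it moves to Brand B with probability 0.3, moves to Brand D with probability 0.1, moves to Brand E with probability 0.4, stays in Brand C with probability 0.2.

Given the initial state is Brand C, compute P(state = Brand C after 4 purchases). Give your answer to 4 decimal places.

Propagate the distribution vector 4 purchases from Brand C.
After 0 purchases: (0.0000, 0.0000, 0.0000, 1.0000)
After 1 purchase: (0.4000, 0.1000, 0.3000, 0.2000)
After 2 purchases: (0.2600, 0.3300, 0.2500, 0.1600)
After 3 purchases: (0.2980, 0.2870, 0.2730, 0.1420)
After 4 purchases: (0.2858, 0.3025, 0.2677, 0.1440)
P(in Brand C after 4 purchases) = 0.1440

0.1440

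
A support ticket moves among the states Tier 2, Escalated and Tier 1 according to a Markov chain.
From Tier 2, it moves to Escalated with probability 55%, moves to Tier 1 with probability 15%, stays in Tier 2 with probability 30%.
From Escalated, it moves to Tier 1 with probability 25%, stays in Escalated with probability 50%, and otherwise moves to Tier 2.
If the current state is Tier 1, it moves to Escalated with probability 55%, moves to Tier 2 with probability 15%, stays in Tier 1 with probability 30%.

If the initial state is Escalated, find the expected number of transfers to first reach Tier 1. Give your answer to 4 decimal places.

Let t(s) be the expected number of transfers to first reach Tier 1 from state s, with t(Tier 1) = 0. Conditioning on the first transfer:
t(Tier 2) = 1 + 0.3·t(Tier 2) + 0.55·t(Escalated)
t(Escalated) = 1 + 0.25·t(Tier 2) + 0.5·t(Escalated)
Solving: t(Tier 2) = 4.9412, t(Escalated) = 4.4706.
Expected transfers from Escalated to Tier 1: 4.4706.

4.4706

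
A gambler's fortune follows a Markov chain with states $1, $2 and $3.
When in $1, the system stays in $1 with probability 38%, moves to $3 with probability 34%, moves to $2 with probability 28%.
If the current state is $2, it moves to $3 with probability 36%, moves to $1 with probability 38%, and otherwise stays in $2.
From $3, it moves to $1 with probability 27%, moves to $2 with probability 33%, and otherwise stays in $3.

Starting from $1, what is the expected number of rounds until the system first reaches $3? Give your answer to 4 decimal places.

Let t(s) be the expected number of rounds to first reach $3 from state s, with t($3) = 0. Conditioning on the first round:
t($1) = 1 + 0.38·t($1) + 0.28·t($2)
t($2) = 1 + 0.38·t($1) + 0.26·t($2)
Solving: t($1) = 2.8944, t($2) = 2.8377.
Expected rounds from $1 to $3: 2.8944.

2.8944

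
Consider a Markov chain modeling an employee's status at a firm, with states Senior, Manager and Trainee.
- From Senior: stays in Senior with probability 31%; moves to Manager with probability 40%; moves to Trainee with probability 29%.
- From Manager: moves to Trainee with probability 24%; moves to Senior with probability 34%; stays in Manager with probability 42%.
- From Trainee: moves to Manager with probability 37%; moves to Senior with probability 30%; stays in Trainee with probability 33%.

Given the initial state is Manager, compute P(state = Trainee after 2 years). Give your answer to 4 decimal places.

Sum over the intermediate state after 1 year:
P = P(Manager→Senior)·P(Senior→Trainee) + P(Manager→Manager)·P(Manager→Trainee) + P(Manager→Trainee)·P(Trainee→Trainee)
  = 0.34×0.29 + 0.42×0.24 + 0.24×0.33
  = 0.0986 + 0.1008 + 0.0792 = 0.2786

0.2786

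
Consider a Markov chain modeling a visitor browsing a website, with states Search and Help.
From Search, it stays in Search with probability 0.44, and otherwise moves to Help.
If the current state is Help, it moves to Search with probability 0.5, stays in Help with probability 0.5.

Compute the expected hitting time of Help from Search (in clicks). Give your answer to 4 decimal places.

Let t(s) be the expected number of clicks to first reach Help from state s, with t(Help) = 0. Conditioning on the first click:
t(Search) = 1 + 0.44·t(Search)
Solving: t(Search) = 1.7857.
Expected clicks from Search to Help: 1.7857.

1.7857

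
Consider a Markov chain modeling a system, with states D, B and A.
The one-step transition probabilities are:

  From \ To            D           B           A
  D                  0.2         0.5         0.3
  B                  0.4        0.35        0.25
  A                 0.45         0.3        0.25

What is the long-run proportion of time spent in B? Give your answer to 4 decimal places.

0.3883

Let the stationary distribution be π with π = πP and π_1 + π_2 + π_3 = 1.
π_1 = 0.2·π_1 + 0.4·π_2 + 0.45·π_3
π_2 = 0.5·π_1 + 0.35·π_2 + 0.3·π_3
Solving with the normalization constraint gives π = (0.3445, 0.3883, 0.2672).
So the stationary probability of B is 0.3883.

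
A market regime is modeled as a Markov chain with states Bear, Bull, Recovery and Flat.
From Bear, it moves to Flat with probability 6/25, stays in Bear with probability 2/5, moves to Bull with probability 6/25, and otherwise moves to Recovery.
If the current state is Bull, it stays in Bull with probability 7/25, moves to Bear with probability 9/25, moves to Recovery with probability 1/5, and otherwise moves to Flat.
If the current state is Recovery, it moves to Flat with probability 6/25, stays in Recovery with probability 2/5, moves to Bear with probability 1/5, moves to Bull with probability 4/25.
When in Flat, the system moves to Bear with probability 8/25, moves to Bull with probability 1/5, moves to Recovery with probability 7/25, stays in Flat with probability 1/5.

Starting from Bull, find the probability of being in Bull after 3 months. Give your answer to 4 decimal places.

Propagate the distribution vector 3 months from Bull.
After 0 months: (0.0000, 1.0000, 0.0000, 0.0000)
After 1 month: (0.3600, 0.2800, 0.2000, 0.1600)
After 2 months: (0.3360, 0.2288, 0.2240, 0.2112)
After 3 months: (0.3292, 0.2228, 0.2348, 0.2132)
P(in Bull after 3 months) = 0.2228

0.2228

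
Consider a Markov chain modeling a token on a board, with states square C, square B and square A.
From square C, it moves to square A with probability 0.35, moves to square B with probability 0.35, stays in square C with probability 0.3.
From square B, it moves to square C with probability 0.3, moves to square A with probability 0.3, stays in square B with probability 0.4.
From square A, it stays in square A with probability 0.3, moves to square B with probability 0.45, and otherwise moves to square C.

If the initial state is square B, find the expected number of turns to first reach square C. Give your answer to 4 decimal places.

Let t(s) be the expected number of turns to first reach square C from state s, with t(square C) = 0. Conditioning on the first turn:
t(square B) = 1 + 0.4·t(square B) + 0.3·t(square A)
t(square A) = 1 + 0.45·t(square B) + 0.3·t(square A)
Solving: t(square B) = 3.5088, t(square A) = 3.6842.
Expected turns from square B to square C: 3.5088.

3.5088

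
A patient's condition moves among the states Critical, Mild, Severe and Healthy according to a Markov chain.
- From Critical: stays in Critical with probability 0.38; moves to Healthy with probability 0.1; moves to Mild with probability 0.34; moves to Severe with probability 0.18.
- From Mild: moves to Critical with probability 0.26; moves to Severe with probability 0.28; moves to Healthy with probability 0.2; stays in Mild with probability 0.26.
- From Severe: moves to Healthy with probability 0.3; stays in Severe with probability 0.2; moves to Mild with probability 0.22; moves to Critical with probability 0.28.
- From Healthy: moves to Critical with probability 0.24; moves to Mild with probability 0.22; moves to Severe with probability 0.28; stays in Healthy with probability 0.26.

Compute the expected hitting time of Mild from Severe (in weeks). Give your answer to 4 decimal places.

3.9047

Let t(s) be the expected number of weeks to first reach Mild from state s, with t(Mild) = 0. Conditioning on the first week:
t(Critical) = 1 + 0.38·t(Critical) + 0.18·t(Severe) + 0.1·t(Healthy)
t(Severe) = 1 + 0.28·t(Critical) + 0.2·t(Severe) + 0.3·t(Healthy)
t(Healthy) = 1 + 0.24·t(Critical) + 0.28·t(Severe) + 0.26·t(Healthy)
Solving: t(Critical) = 3.3796, t(Severe) = 3.9047, t(Healthy) = 3.9249.
Expected weeks from Severe to Mild: 3.9047.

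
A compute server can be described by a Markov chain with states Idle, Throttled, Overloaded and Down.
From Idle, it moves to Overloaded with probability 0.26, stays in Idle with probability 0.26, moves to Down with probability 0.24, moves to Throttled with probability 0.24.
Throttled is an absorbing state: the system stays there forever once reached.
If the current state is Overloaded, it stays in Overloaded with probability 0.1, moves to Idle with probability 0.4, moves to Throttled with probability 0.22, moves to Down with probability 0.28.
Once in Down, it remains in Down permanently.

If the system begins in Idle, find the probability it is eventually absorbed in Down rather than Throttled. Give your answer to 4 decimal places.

0.5139

Let h(s) be the probability of absorption at Down starting from transient state s. Then h(Down) = 1 and h(Throttled) = 0. By first-step analysis:
h(Idle) = 0.26·h(Idle) + 0.24·0 + 0.26·h(Overloaded) + 0.24·1
h(Overloaded) = 0.4·h(Idle) + 0.22·0 + 0.1·h(Overloaded) + 0.28·1
Solving: h(Idle) = 0.5139, h(Overloaded) = 0.5395.
Starting from Idle, the probability is 0.5139.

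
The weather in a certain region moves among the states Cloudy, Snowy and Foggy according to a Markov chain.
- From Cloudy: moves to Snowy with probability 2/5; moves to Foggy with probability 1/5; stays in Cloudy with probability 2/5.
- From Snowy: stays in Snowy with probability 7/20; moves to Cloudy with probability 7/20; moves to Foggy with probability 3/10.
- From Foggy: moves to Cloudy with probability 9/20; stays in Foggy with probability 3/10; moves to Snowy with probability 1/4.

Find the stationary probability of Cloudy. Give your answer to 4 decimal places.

Let the stationary distribution be π with π = πP and π_1 + π_2 + π_3 = 1.
π_1 = 0.4·π_1 + 0.35·π_2 + 0.45·π_3
π_2 = 0.4·π_1 + 0.35·π_2 + 0.25·π_3
Solving with the normalization constraint gives π = (0.3958, 0.3438, 0.2604).
So the stationary probability of Cloudy is 0.3958.

0.3958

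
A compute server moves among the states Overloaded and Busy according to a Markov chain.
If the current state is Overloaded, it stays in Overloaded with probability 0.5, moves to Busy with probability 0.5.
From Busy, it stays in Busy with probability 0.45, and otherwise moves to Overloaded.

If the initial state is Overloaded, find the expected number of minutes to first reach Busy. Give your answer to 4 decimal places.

2.0000

Let t(s) be the expected number of minutes to first reach Busy from state s, with t(Busy) = 0. Conditioning on the first minute:
t(Overloaded) = 1 + 0.5·t(Overloaded)
Solving: t(Overloaded) = 2.0000.
Expected minutes from Overloaded to Busy: 2.0000.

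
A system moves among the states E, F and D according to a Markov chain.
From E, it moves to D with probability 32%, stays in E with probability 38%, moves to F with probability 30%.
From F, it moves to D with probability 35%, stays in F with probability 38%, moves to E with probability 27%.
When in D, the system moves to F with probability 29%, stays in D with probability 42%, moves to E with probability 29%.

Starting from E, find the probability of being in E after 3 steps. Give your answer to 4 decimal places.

0.3122

Propagate the distribution vector 3 steps from E.
After 0 steps: (1.0000, 0.0000, 0.0000)
After 1 step: (0.3800, 0.3000, 0.3200)
After 2 steps: (0.3182, 0.3208, 0.3610)
After 3 steps: (0.3122, 0.3221, 0.3657)
P(in E after 3 steps) = 0.3122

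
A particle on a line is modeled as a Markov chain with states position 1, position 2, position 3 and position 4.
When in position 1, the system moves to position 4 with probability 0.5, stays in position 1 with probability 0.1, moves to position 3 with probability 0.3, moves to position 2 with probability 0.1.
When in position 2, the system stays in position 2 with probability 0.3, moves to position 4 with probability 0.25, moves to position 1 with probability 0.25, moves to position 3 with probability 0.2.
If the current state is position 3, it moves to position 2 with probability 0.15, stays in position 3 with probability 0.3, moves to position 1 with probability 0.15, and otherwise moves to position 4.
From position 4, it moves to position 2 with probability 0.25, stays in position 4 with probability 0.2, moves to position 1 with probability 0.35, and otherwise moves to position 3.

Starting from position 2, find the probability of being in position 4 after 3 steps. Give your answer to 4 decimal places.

0.3246

Propagate the distribution vector 3 steps from position 2.
After 0 steps: (0.0000, 1.0000, 0.0000, 0.0000)
After 1 step: (0.2500, 0.3000, 0.2000, 0.2500)
After 2 steps: (0.2175, 0.2075, 0.2450, 0.3300)
After 3 steps: (0.2259, 0.2033, 0.2463, 0.3246)
P(in position 4 after 3 steps) = 0.3246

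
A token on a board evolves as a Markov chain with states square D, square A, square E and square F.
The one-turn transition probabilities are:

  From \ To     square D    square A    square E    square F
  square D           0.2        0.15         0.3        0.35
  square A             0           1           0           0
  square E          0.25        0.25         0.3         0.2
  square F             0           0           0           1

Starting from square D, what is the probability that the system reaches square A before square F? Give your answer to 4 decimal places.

0.3711

Let h(s) be the probability of absorption at square A starting from transient state s. Then h(square A) = 1 and h(square F) = 0. By first-step analysis:
h(square D) = 0.2·h(square D) + 0.15·1 + 0.3·h(square E) + 0.35·0
h(square E) = 0.25·h(square D) + 0.25·1 + 0.3·h(square E) + 0.2·0
Solving: h(square D) = 0.3711, h(square E) = 0.4897.
Starting from square D, the probability is 0.3711.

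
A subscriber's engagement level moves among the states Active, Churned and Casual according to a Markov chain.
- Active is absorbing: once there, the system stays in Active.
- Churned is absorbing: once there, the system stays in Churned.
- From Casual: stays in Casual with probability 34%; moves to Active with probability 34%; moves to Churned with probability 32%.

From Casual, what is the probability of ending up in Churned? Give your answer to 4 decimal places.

0.4848

Let h(s) be the probability of absorption at Churned starting from transient state s. Then h(Churned) = 1 and h(Active) = 0. By first-step analysis:
h(Casual) = 0.34·0 + 0.32·1 + 0.34·h(Casual)
Solving: h(Casual) = 0.4848.
Starting from Casual, the probability is 0.4848.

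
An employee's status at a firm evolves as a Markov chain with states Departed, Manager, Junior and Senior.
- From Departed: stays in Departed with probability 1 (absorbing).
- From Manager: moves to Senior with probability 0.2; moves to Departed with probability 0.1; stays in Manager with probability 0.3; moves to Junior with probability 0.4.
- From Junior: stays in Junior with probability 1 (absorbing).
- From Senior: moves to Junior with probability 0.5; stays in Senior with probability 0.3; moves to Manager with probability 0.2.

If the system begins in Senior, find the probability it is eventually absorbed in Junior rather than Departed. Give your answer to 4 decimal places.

Let h(s) be the probability of absorption at Junior starting from transient state s. Then h(Junior) = 1 and h(Departed) = 0. By first-step analysis:
h(Manager) = 0.1·0 + 0.3·h(Manager) + 0.4·1 + 0.2·h(Senior)
h(Senior) = 0.2·h(Manager) + 0.5·1 + 0.3·h(Senior)
Solving: h(Manager) = 0.8444, h(Senior) = 0.9556.
Starting from Senior, the probability is 0.9556.

0.9556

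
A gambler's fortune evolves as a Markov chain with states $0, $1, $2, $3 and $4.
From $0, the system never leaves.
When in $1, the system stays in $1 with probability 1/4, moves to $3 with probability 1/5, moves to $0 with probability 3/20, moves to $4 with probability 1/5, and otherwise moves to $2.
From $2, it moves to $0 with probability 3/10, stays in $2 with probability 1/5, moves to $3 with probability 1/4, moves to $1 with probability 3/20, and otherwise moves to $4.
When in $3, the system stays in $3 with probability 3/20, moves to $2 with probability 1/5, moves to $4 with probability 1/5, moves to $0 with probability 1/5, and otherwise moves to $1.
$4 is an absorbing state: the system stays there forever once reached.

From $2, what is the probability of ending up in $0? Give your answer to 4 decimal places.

Let h(s) be the probability of absorption at $0 starting from transient state s. Then h($0) = 1 and h($4) = 0. By first-step analysis:
h($1) = 0.15·1 + 0.25·h($1) + 0.2·h($2) + 0.2·h($3) + 0.2·0
h($2) = 0.3·1 + 0.15·h($1) + 0.2·h($2) + 0.25·h($3) + 0.1·0
h($3) = 0.2·1 + 0.25·h($1) + 0.2·h($2) + 0.15·h($3) + 0.2·0
Solving: h($1) = 0.5135, h($2) = 0.6390, h($3) = 0.5367.
Starting from $2, the probability is 0.6390.

0.6390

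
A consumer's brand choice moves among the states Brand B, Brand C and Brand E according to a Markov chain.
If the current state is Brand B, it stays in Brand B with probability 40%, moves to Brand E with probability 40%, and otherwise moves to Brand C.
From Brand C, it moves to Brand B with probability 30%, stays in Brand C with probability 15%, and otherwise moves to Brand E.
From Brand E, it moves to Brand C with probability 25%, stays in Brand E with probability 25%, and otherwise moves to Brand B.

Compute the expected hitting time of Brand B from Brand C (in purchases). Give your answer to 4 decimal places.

2.6000

Let t(s) be the expected number of purchases to first reach Brand B from state s, with t(Brand B) = 0. Conditioning on the first purchase:
t(Brand C) = 1 + 0.15·t(Brand C) + 0.55·t(Brand E)
t(Brand E) = 1 + 0.25·t(Brand C) + 0.25·t(Brand E)
Solving: t(Brand C) = 2.6000, t(Brand E) = 2.2000.
Expected purchases from Brand C to Brand B: 2.6000.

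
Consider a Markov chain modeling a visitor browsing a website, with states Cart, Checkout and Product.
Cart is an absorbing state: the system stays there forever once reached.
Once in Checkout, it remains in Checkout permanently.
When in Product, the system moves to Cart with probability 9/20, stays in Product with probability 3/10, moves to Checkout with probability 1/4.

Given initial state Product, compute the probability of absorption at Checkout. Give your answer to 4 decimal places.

0.3571

Let h(s) be the probability of absorption at Checkout starting from transient state s. Then h(Checkout) = 1 and h(Cart) = 0. By first-step analysis:
h(Product) = 0.45·0 + 0.25·1 + 0.3·h(Product)
Solving: h(Product) = 0.3571.
Starting from Product, the probability is 0.3571.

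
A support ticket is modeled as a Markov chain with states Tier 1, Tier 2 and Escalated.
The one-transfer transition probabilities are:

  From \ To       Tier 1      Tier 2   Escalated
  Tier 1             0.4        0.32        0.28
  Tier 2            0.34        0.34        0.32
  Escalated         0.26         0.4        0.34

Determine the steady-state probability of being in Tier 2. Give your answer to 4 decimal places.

Let the stationary distribution be π with π = πP and π_1 + π_2 + π_3 = 1.
π_1 = 0.4·π_1 + 0.34·π_2 + 0.26·π_3
π_2 = 0.32·π_1 + 0.34·π_2 + 0.4·π_3
Solving with the normalization constraint gives π = (0.3351, 0.3521, 0.3129).
So the stationary probability of Tier 2 is 0.3521.

0.3521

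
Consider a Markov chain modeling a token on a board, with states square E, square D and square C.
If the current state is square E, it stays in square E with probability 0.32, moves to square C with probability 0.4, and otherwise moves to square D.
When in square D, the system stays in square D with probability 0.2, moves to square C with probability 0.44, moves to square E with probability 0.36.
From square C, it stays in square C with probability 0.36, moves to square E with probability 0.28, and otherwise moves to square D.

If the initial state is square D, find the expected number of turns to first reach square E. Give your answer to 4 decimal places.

Let t(s) be the expected number of turns to first reach square E from state s, with t(square E) = 0. Conditioning on the first turn:
t(square D) = 1 + 0.2·t(square D) + 0.44·t(square C)
t(square C) = 1 + 0.36·t(square D) + 0.36·t(square C)
Solving: t(square D) = 3.0543, t(square C) = 3.2805.
Expected turns from square D to square E: 3.0543.

3.0543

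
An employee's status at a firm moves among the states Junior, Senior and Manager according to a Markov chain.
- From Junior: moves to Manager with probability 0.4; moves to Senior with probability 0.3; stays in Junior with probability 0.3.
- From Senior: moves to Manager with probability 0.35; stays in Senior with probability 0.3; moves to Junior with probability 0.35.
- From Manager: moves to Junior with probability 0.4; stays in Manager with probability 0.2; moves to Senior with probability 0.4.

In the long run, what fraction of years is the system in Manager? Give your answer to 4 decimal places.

Let the stationary distribution be π with π = πP and π_1 + π_2 + π_3 = 1.
π_1 = 0.3·π_1 + 0.35·π_2 + 0.4·π_3
π_2 = 0.3·π_1 + 0.3·π_2 + 0.4·π_3
Solving with the normalization constraint gives π = (0.3485, 0.3320, 0.3195).
So the stationary probability of Manager is 0.3195.

0.3195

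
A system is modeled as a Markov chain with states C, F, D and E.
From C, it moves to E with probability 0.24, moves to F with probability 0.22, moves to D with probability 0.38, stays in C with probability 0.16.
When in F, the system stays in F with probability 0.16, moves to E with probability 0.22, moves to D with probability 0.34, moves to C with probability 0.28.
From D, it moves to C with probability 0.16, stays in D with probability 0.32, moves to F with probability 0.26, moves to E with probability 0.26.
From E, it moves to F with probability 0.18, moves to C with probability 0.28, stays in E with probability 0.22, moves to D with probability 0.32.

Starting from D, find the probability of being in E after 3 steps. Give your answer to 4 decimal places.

0.2378

Propagate the distribution vector 3 steps from D.
After 0 steps: (0.0000, 0.0000, 1.0000, 0.0000)
After 1 step: (0.1600, 0.2600, 0.3200, 0.2600)
After 2 steps: (0.2224, 0.2068, 0.3348, 0.2360)
After 3 steps: (0.2131, 0.2115, 0.3375, 0.2378)
P(in E after 3 steps) = 0.2378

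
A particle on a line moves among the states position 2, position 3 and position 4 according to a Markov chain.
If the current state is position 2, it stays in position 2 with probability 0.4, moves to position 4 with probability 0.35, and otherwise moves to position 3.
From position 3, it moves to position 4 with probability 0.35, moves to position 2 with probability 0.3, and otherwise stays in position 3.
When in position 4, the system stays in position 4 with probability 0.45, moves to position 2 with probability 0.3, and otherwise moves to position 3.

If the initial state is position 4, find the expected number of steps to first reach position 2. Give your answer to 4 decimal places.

Let t(s) be the expected number of steps to first reach position 2 from state s, with t(position 2) = 0. Conditioning on the first step:
t(position 3) = 1 + 0.35·t(position 3) + 0.35·t(position 4)
t(position 4) = 1 + 0.25·t(position 3) + 0.45·t(position 4)
Solving: t(position 3) = 3.3333, t(position 4) = 3.3333.
Expected steps from position 4 to position 2: 3.3333.

3.3333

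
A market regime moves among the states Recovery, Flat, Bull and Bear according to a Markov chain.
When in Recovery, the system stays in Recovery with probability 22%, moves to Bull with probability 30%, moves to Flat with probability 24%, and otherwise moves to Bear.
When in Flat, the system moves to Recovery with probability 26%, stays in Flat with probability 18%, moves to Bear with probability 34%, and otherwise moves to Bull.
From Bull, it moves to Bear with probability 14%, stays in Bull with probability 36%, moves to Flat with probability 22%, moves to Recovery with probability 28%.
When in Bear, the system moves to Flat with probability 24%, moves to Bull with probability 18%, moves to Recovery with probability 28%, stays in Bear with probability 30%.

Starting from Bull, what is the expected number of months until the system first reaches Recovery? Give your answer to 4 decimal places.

Let t(s) be the expected number of months to first reach Recovery from state s, with t(Recovery) = 0. Conditioning on the first month:
t(Flat) = 1 + 0.18·t(Flat) + 0.22·t(Bull) + 0.34·t(Bear)
t(Bull) = 1 + 0.22·t(Flat) + 0.36·t(Bull) + 0.14·t(Bear)
t(Bear) = 1 + 0.24·t(Flat) + 0.18·t(Bull) + 0.3·t(Bear)
Solving: t(Flat) = 3.6974, t(Bull) = 3.6273, t(Bear) = 3.6290.
Expected months from Bull to Recovery: 3.6273.

3.6273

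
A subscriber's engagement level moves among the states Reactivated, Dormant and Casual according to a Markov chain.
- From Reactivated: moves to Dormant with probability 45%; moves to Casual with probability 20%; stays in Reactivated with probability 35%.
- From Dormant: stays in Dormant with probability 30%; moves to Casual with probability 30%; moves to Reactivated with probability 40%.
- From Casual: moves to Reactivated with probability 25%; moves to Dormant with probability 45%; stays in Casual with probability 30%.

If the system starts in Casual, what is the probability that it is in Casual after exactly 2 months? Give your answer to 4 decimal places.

0.2750

Sum over the intermediate state after 1 month:
P = P(Casual→Reactivated)·P(Reactivated→Casual) + P(Casual→Dormant)·P(Dormant→Casual) + P(Casual→Casual)·P(Casual→Casual)
  = 0.25×0.2 + 0.45×0.3 + 0.3×0.3
  = 0.0500 + 0.1350 + 0.0900 = 0.2750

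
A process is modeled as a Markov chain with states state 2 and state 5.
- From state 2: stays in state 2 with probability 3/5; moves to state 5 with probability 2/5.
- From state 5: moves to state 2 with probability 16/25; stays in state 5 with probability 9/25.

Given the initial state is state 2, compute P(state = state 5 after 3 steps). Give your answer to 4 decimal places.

Propagate the distribution vector 3 steps from state 2.
After 0 steps: (1.0000, 0.0000)
After 1 step: (0.6000, 0.4000)
After 2 steps: (0.6160, 0.3840)
After 3 steps: (0.6154, 0.3846)
P(in state 5 after 3 steps) = 0.3846

0.3846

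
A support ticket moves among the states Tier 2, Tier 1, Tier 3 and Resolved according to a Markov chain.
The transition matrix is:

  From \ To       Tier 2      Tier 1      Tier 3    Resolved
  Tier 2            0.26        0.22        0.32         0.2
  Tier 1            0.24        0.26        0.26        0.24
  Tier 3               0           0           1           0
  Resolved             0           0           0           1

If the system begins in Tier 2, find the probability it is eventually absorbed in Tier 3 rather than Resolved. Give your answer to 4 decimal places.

Let h(s) be the probability of absorption at Tier 3 starting from transient state s. Then h(Tier 3) = 1 and h(Resolved) = 0. By first-step analysis:
h(Tier 2) = 0.26·h(Tier 2) + 0.22·h(Tier 1) + 0.32·1 + 0.2·0
h(Tier 1) = 0.24·h(Tier 2) + 0.26·h(Tier 1) + 0.26·1 + 0.24·0
Solving: h(Tier 2) = 0.5942, h(Tier 1) = 0.5441.
Starting from Tier 2, the probability is 0.5942.

0.5942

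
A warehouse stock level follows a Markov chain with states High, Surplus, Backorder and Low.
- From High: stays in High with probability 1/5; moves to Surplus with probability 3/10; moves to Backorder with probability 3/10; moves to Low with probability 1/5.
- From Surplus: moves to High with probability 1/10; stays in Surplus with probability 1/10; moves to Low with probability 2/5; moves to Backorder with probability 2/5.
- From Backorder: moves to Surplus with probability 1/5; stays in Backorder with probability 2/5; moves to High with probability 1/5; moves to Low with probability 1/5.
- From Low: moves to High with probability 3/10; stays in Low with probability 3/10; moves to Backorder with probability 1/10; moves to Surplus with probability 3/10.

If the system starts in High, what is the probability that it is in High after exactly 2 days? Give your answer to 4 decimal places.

Propagate the distribution vector 2 days from High.
After 0 days: (1.0000, 0.0000, 0.0000, 0.0000)
After 1 day: (0.2000, 0.3000, 0.3000, 0.2000)
After 2 days: (0.1900, 0.2100, 0.3200, 0.2800)
P(in High after 2 days) = 0.1900

0.1900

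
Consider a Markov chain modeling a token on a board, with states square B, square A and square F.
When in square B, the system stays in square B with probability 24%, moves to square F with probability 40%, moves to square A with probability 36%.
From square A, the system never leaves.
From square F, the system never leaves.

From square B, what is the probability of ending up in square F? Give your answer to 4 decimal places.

0.5263

Let h(s) be the probability of absorption at square F starting from transient state s. Then h(square F) = 1 and h(square A) = 0. By first-step analysis:
h(square B) = 0.24·h(square B) + 0.36·0 + 0.4·1
Solving: h(square B) = 0.5263.
Starting from square B, the probability is 0.5263.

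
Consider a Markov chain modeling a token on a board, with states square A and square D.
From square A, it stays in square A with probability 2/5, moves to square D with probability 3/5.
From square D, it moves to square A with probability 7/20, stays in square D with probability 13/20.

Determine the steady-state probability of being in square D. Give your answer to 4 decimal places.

Let the stationary distribution be π with π = πP and π_1 + π_2 = 1.
π_1 = 0.4·π_1 + 0.35·π_2
Solving with the normalization constraint gives π = (0.3684, 0.6316).
So the stationary probability of square D is 0.6316.

0.6316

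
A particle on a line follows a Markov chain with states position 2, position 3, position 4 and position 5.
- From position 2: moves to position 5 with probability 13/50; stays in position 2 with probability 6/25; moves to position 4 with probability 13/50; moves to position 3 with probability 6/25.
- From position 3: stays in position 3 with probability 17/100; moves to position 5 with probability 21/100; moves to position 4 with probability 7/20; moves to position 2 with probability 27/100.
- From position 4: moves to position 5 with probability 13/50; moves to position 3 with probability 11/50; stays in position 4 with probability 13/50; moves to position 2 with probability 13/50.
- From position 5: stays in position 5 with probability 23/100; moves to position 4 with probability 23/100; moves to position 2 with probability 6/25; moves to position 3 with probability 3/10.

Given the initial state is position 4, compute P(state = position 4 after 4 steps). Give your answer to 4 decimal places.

Propagate the distribution vector 4 steps from position 4.
After 0 steps: (0.0000, 0.0000, 1.0000, 0.0000)
After 1 step: (0.2600, 0.2200, 0.2600, 0.2600)
After 2 steps: (0.2518, 0.2350, 0.2720, 0.2412)
After 3 steps: (0.2525, 0.2326, 0.2739, 0.2410)
After 4 steps: (0.2525, 0.2327, 0.2737, 0.2411)
P(in position 4 after 4 steps) = 0.2737

0.2737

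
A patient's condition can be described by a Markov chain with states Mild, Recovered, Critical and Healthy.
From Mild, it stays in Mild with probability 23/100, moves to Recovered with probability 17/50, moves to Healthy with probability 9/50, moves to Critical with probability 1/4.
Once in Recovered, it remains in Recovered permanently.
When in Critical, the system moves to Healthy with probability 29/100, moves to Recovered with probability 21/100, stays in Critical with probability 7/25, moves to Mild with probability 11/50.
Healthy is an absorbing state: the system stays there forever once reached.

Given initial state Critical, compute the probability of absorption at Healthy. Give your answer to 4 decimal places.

0.5264

Let h(s) be the probability of absorption at Healthy starting from transient state s. Then h(Healthy) = 1 and h(Recovered) = 0. By first-step analysis:
h(Mild) = 0.23·h(Mild) + 0.34·0 + 0.25·h(Critical) + 0.18·1
h(Critical) = 0.22·h(Mild) + 0.21·0 + 0.28·h(Critical) + 0.29·1
Solving: h(Mild) = 0.4047, h(Critical) = 0.5264.
Starting from Critical, the probability is 0.5264.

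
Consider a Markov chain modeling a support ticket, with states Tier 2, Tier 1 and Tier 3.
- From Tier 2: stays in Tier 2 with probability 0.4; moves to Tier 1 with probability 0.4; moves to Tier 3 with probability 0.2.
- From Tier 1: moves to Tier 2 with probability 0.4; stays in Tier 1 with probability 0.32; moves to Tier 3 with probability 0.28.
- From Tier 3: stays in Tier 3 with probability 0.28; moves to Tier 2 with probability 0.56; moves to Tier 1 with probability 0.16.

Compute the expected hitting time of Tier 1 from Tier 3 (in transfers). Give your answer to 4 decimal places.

Let t(s) be the expected number of transfers to first reach Tier 1 from state s, with t(Tier 1) = 0. Conditioning on the first transfer:
t(Tier 2) = 1 + 0.4·t(Tier 2) + 0.2·t(Tier 3)
t(Tier 3) = 1 + 0.56·t(Tier 2) + 0.28·t(Tier 3)
Solving: t(Tier 2) = 2.8750, t(Tier 3) = 3.6250.
Expected transfers from Tier 3 to Tier 1: 3.6250.

3.6250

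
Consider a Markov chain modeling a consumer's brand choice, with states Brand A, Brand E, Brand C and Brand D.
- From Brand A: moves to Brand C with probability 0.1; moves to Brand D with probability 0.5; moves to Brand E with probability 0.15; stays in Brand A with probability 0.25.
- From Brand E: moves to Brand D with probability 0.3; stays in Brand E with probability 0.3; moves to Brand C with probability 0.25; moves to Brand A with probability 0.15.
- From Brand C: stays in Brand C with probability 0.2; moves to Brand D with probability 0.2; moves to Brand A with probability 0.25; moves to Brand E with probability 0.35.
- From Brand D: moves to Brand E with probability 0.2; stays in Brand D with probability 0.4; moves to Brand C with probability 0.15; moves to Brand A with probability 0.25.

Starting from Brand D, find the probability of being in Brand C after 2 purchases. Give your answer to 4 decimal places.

0.1650

Propagate the distribution vector 2 purchases from Brand D.
After 0 purchases: (0.0000, 0.0000, 0.0000, 1.0000)
After 1 purchase: (0.2500, 0.2000, 0.1500, 0.4000)
After 2 purchases: (0.2300, 0.2300, 0.1650, 0.3750)
P(in Brand C after 2 purchases) = 0.1650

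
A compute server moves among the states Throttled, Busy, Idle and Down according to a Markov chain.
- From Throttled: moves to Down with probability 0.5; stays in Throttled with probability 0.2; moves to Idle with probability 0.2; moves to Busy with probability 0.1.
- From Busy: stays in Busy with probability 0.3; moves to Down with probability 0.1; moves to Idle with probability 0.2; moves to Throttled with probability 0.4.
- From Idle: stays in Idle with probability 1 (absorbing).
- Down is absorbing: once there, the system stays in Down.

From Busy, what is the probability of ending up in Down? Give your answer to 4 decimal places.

Let h(s) be the probability of absorption at Down starting from transient state s. Then h(Down) = 1 and h(Idle) = 0. By first-step analysis:
h(Throttled) = 0.2·h(Throttled) + 0.1·h(Busy) + 0.2·0 + 0.5·1
h(Busy) = 0.4·h(Throttled) + 0.3·h(Busy) + 0.2·0 + 0.1·1
Solving: h(Throttled) = 0.6923, h(Busy) = 0.5385.
Starting from Busy, the probability is 0.5385.

0.5385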